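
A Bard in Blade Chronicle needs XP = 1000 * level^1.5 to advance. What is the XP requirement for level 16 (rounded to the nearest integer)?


XP = 1000 * level^1.5
Substitute level = 16:
XP = 1000 * 16^1.5
= 1000 * 64.0
= 64000

64000 XP


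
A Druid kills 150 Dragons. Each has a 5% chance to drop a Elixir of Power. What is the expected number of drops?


Expected drops = kills * (drop_rate / 100)
= 150 * (5 / 100)
= 150 * 0.05
= 7.5

7.5 drops


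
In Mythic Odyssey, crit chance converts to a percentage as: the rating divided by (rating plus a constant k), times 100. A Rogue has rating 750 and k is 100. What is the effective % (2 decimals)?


effective% = rating / (rating + k) * 100
= 750 / (750 + 100) * 100
= 750 / 850 * 100
= 0.882353 * 100
= 88.24%

88.24%


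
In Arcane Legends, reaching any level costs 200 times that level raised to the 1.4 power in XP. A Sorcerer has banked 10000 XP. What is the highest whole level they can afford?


XP = 200 * level^1.4, so level = (XP / 200)^(1/1.4)
= (10000 / 200)^(1/1.4)
= 50.0^0.7143
= 16.3512
Floor: level = 16

level 16


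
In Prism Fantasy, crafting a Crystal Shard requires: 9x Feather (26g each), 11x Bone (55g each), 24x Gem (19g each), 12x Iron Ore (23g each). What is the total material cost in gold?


Cost breakdown:
  Feather: 9 * 26 = 234
  Bone: 11 * 55 = 605
  Gem: 24 * 19 = 456
  Iron Ore: 12 * 23 = 276
Total = 234 + 605 + 456 + 276 = 1571

1571 gold


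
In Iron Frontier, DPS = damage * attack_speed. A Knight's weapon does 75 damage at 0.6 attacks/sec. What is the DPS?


DPS = damage * attack_speed
= 75 * 0.6
= 45.0

45.0 DPS


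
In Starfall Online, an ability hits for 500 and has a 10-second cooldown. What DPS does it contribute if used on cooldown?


DPS = damage / cooldown
= 500 / 10
= 50.00

50.00 DPS


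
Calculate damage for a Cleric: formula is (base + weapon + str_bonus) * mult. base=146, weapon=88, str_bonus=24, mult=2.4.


Sum base + weapon + str = 146 + 88 + 24 = 258
Multiply by 2.4:
258 * 2.4 = 619.2

619.2 damage


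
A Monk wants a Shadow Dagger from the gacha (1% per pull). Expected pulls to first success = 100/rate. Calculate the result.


Expected pulls for a geometric distribution = 1/p = 100 / rate%
= 100 / 1
= 100.0

100.0 pulls


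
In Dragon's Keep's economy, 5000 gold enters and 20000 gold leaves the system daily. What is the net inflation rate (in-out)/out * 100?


Net gold = 5000 - 20000 = -15000
Inflation rate = net / sunk * 100 = -15000 / 20000 * 100
= -0.75 * 100
= -75.00%

-75.00%


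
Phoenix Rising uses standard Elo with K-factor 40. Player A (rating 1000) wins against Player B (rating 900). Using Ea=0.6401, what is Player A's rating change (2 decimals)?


Elo update: delta = K * (S - Ea), where S = 1 (wins)
S - Ea = 1 - 0.6401 = 0.3599
Rating change = 40 * 0.3599
= 14.40

14.40 rating points


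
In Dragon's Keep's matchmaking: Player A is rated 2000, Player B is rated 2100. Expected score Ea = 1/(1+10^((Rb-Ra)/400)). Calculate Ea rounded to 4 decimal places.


Elo expected score: Ea = 1/(1 + 10^((Rb-Ra)/400))
Rb - Ra = 2100 - 2000 = 100
(Rb-Ra)/400 = 100/400 = 0.25
10^0.25 = 1.778279
Ea = 1/(1 + 1.778279) = 1/2.778279 = 0.3599

0.3599


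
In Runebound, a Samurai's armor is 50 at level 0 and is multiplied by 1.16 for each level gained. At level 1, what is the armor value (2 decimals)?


value = base * growth^level
= 50 * 1.16^1
= 50 * 1.16
= 58.00

58.00 armor


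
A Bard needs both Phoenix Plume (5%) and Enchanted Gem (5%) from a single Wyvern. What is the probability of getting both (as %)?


For independent events, P(both) = P(A) * P(B)
= 5% * 5%
= 25 / 100 %
= 0.25%

0.25%


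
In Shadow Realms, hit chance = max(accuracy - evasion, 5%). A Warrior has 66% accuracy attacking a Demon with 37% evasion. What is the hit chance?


accuracy - evasion = 66 - 37 = 29
Apply floor: max(29, 5) = 29
Hit chance = 29%

29%


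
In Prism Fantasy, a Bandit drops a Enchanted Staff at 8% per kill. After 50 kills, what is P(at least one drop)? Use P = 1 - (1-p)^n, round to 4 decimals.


P(at least one) = 1 - P(none) = 1 - (1-p)^n
p = 8/100 = 0.08
1 - p = 0.92
(1 - p)^50 = 0.92^50 = 0.015466
P(at least one) = 1 - 0.015466 = 0.9845

0.9845


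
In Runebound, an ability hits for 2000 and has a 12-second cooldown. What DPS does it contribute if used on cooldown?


DPS = damage / cooldown
= 2000 / 12
= 166.67

166.67 DPS


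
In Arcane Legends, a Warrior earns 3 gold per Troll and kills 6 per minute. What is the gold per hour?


Gold per minute = 3 * 6 = 18
Gold per hour = 18 * 60 = 1080

1080 gold/hour


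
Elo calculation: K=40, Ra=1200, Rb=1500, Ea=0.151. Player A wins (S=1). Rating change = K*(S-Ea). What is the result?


Elo update: delta = K * (S - Ea), where S = 1 (wins)
S - Ea = 1 - 0.151 = 0.849
Rating change = 40 * 0.849
= 33.96

33.96 rating points


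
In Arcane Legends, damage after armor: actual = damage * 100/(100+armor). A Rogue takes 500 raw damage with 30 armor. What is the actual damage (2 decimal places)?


actual = 500 * 100 / (100 + 30)
= 500 * 100 / 130
= 50000 / 130
= 384.62

384.62 damage


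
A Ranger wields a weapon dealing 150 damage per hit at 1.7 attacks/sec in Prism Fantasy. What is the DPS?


DPS = damage * attack_speed
= 150 * 1.7
= 255.0

255.0 DPS


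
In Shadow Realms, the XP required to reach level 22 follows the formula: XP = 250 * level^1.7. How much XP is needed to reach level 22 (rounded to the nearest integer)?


XP = 250 * level^1.7
Substitute level = 22:
XP = 250 * 22^1.7
= 250 * 191.4779
= 47869

47869 XP


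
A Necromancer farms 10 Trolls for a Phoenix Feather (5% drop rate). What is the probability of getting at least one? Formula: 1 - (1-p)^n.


P(at least one) = 1 - P(none) = 1 - (1-p)^n
p = 5/100 = 0.05
1 - p = 0.95
(1 - p)^10 = 0.95^10 = 0.598737
P(at least one) = 1 - 0.598737 = 0.4013

0.4013


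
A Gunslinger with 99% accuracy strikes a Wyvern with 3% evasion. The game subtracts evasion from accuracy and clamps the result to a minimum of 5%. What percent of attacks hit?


accuracy - evasion = 99 - 3 = 96
Apply floor: max(96, 5) = 96
Hit chance = 96%

96%


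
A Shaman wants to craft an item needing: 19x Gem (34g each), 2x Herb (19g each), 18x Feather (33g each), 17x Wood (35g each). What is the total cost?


Cost breakdown:
  Gem: 19 * 34 = 646
  Herb: 2 * 19 = 38
  Feather: 18 * 33 = 594
  Wood: 17 * 35 = 595
Total = 646 + 38 + 594 + 595 = 1873

1873 gold


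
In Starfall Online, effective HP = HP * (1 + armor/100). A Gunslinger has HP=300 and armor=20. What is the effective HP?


EHP = 300 * (1 + 20/100)
= 300 * (1 + 0.2)
= 300 * 1.2
= 360.0

360.0 EHP


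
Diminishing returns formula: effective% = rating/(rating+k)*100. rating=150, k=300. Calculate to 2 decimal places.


effective% = rating / (rating + k) * 100
= 150 / (150 + 300) * 100
= 150 / 450 * 100
= 0.333333 * 100
= 33.33%

33.33%


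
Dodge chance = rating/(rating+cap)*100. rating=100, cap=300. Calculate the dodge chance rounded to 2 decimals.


dodge% = 100 / (100 + 300) * 100
= 100 / 400 * 100
= 0.25 * 100
= 25.00%

25.00%


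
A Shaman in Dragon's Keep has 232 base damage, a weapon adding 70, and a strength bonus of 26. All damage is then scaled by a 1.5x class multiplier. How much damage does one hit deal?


Sum base + weapon + str = 232 + 70 + 26 = 328
Multiply by 1.5:
328 * 1.5 = 492.0

492.0 damage


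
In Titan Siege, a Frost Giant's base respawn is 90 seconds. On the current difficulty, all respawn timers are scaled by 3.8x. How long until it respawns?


Respawn time = base * multiplier
= 90 * 3.8
= 342.0 seconds

342.0 seconds


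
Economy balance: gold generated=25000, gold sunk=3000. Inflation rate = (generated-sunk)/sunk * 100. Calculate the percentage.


Net gold = 25000 - 3000 = 22000
Inflation rate = net / sunk * 100 = 22000 / 3000 * 100
= 7.333333 * 100
= 733.33%

733.33%


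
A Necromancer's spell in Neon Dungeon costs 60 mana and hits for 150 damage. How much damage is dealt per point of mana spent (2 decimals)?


Efficiency = damage / mana
= 150 / 60
= 2.50

2.50 dmg/mana


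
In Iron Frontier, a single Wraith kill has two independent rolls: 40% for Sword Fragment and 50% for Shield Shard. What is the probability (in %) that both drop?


For independent events, P(both) = P(A) * P(B)
= 40% * 50%
= 2000 / 100 %
= 20.0%

20.0%


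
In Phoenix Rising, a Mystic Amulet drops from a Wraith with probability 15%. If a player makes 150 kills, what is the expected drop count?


Expected drops = kills * (drop_rate / 100)
= 150 * (15 / 100)
= 150 * 0.15
= 22.5

22.5 drops


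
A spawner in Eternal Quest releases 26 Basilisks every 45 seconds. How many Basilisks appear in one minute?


Spawns per minute = count * (60 / interval)
= 26 * (60 / 45)
= 26 * 1.3333
= 34.67

34.67 per minute


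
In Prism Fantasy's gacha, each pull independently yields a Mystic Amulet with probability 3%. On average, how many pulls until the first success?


Expected pulls for a geometric distribution = 1/p = 100 / rate%
= 100 / 3
= 33.33

33.33 pulls


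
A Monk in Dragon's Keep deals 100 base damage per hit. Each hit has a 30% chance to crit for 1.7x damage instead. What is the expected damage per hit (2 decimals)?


E[dmg] = base * (1 + crit_chance * (crit_mult - 1))
cc as decimal = 30/100 = 0.3
cm - 1 = 1.7 - 1 = 0.7
Bonus factor = 0.3 * 0.7 = 0.21
Total multiplier = 1 + 0.21 = 1.21
Expected damage = 100 * 1.21 = 121.00

121.00 damage


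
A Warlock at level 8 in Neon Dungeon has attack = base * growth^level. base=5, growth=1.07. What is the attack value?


value = base * growth^level
= 5 * 1.07^8
= 5 * 1.718186
= 8.59

8.59 attack


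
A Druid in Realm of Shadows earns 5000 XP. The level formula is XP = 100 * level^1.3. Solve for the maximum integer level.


XP = 100 * level^1.3, so level = (XP / 100)^(1/1.3)
= (5000 / 100)^(1/1.3)
= 50.0^0.7692
= 20.2722
Floor: level = 20

level 20


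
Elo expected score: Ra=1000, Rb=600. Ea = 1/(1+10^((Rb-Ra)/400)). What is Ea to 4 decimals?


Elo expected score: Ea = 1/(1 + 10^((Rb-Ra)/400))
Rb - Ra = 600 - 1000 = -400
(Rb-Ra)/400 = -400/400 = -1.0
10^-1.0 = 0.1
Ea = 1/(1 + 0.1) = 1/1.1 = 0.9091

0.9091


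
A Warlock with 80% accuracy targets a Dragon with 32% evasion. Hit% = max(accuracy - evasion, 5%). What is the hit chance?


accuracy - evasion = 80 - 32 = 48
Apply floor: max(48, 5) = 48
Hit chance = 48%

48%


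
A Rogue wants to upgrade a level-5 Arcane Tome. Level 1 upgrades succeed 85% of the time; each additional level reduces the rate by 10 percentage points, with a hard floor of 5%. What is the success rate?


raw_rate = 85 - 10 * (5 - 1)
= 85 - 10 * 4
= 85 - 40
= 45
Apply floor: max(45, 5) = 45%

45%


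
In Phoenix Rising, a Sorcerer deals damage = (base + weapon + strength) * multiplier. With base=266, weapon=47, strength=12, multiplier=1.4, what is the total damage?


Sum base + weapon + str = 266 + 47 + 12 = 325
Multiply by 1.4:
325 * 1.4 = 455.0

455.0 damage


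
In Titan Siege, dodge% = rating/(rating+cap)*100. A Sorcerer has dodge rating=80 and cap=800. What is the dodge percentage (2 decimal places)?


dodge% = 80 / (80 + 800) * 100
= 80 / 880 * 100
= 0.090909 * 100
= 9.09%

9.09%


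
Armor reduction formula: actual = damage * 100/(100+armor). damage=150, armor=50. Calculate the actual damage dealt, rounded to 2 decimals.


actual = 150 * 100 / (100 + 50)
= 150 * 100 / 150
= 15000 / 150
= 100.00

100.00 damage


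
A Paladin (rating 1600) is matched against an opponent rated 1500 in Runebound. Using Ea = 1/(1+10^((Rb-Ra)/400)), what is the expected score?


Elo expected score: Ea = 1/(1 + 10^((Rb-Ra)/400))
Rb - Ra = 1500 - 1600 = -100
(Rb-Ra)/400 = -100/400 = -0.25
10^-0.25 = 0.562341
Ea = 1/(1 + 0.562341) = 1/1.562341 = 0.6401

0.6401


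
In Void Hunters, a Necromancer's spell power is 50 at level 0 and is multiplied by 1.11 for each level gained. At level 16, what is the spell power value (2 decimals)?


value = base * growth^level
= 50 * 1.11^16
= 50 * 5.310894
= 265.54

265.54 spell power


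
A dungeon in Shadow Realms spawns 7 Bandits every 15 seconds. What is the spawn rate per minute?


Spawns per minute = count * (60 / interval)
= 7 * (60 / 15)
= 7 * 4.0
= 28.0

28.0 per minute


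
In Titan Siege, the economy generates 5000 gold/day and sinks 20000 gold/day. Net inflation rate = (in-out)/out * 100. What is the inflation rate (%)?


Net gold = 5000 - 20000 = -15000
Inflation rate = net / sunk * 100 = -15000 / 20000 * 100
= -0.75 * 100
= -75.00%

-75.00%


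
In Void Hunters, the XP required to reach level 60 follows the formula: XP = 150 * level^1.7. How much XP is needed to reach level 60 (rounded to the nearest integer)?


XP = 150 * level^1.7
Substitute level = 60:
XP = 150 * 60^1.7
= 150 * 1054.0401
= 158106

158106 XP


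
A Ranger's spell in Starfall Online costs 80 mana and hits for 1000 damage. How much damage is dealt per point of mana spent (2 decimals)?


Efficiency = damage / mana
= 1000 / 80
= 12.50

12.50 dmg/mana


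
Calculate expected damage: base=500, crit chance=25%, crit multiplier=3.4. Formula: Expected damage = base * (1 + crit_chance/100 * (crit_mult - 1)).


E[dmg] = base * (1 + crit_chance * (crit_mult - 1))
cc as decimal = 25/100 = 0.25
cm - 1 = 3.4 - 1 = 2.4
Bonus factor = 0.25 * 2.4 = 0.6
Total multiplier = 1 + 0.6 = 1.6
Expected damage = 500 * 1.6 = 800.00

800.00 damage


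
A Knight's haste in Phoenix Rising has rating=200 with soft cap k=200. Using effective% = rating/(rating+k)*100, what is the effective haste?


effective% = rating / (rating + k) * 100
= 200 / (200 + 200) * 100
= 200 / 400 * 100
= 0.5 * 100
= 50.00%

50.00%


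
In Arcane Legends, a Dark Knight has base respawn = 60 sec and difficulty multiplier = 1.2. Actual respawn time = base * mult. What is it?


Respawn time = base * multiplier
= 60 * 1.2
= 72.0 seconds

72.0 seconds


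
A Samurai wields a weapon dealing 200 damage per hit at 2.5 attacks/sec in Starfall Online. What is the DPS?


DPS = damage * attack_speed
= 200 * 2.5
= 500.0

500.0 DPS


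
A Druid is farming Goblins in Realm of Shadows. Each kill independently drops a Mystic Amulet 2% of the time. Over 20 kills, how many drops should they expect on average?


Expected drops = kills * (drop_rate / 100)
= 20 * (2 / 100)
= 20 * 0.02
= 0.4

0.4 drops


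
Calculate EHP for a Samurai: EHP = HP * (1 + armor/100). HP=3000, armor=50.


EHP = 3000 * (1 + 50/100)
= 3000 * (1 + 0.5)
= 3000 * 1.5
= 4500.0

4500.0 EHP


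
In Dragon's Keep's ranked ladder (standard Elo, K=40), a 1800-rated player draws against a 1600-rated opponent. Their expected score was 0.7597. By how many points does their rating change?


Elo update: delta = K * (S - Ea), where S = 0.5 (draws)
S - Ea = 0.5 - 0.7597 = -0.2597
Rating change = 40 * -0.2597
= -10.39

-10.39 rating points


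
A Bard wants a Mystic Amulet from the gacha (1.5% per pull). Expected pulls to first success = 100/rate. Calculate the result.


Expected pulls for a geometric distribution = 1/p = 100 / rate%
= 100 / 1.5
= 66.67

66.67 pulls


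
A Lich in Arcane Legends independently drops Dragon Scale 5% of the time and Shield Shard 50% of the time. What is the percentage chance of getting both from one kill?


For independent events, P(both) = P(A) * P(B)
= 5% * 50%
= 250 / 100 %
= 2.5%

2.5%


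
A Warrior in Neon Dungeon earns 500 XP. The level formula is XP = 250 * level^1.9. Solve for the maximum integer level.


XP = 250 * level^1.9, so level = (XP / 250)^(1/1.9)
= (500 / 250)^(1/1.9)
= 2.0^0.5263
= 1.4402
Floor: level = 1

level 1


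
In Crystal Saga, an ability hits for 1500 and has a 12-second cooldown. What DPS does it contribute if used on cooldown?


DPS = damage / cooldown
= 1500 / 12
= 125.00

125.00 DPS


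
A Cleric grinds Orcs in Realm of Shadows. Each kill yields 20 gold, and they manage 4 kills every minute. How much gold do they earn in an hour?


Gold per minute = 20 * 4 = 80
Gold per hour = 80 * 60 = 4800

4800 gold/hour


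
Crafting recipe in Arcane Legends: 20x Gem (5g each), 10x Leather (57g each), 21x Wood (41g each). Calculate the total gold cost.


Cost breakdown:
  Gem: 20 * 5 = 100
  Leather: 10 * 57 = 570
  Wood: 21 * 41 = 861
Total = 100 + 570 + 861 = 1531

1531 gold


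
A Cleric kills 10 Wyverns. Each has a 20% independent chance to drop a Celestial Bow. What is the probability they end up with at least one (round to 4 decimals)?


P(at least one) = 1 - P(none) = 1 - (1-p)^n
p = 20/100 = 0.2
1 - p = 0.8
(1 - p)^10 = 0.8^10 = 0.107374
P(at least one) = 1 - 0.107374 = 0.8926

0.8926


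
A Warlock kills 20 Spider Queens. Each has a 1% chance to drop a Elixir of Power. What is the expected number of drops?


Expected drops = kills * (drop_rate / 100)
= 20 * (1 / 100)
= 20 * 0.01
= 0.2

0.2 drops


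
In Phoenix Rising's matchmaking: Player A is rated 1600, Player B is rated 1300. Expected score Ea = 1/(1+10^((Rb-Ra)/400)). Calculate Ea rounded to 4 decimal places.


Elo expected score: Ea = 1/(1 + 10^((Rb-Ra)/400))
Rb - Ra = 1300 - 1600 = -300
(Rb-Ra)/400 = -300/400 = -0.75
10^-0.75 = 0.177828
Ea = 1/(1 + 0.177828) = 1/1.177828 = 0.8490

0.8490


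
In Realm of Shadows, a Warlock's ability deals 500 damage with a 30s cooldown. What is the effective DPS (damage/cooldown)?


DPS = damage / cooldown
= 500 / 30
= 16.67

16.67 DPS


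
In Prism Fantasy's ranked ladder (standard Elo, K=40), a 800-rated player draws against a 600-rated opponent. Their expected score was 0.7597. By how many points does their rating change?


Elo update: delta = K * (S - Ea), where S = 0.5 (draws)
S - Ea = 0.5 - 0.7597 = -0.2597
Rating change = 40 * -0.2597
= -10.39

-10.39 rating points


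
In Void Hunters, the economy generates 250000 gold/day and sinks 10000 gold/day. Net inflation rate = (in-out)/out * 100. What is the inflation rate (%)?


Net gold = 250000 - 10000 = 240000
Inflation rate = net / sunk * 100 = 240000 / 10000 * 100
= 24.0 * 100
= 2400.00%

2400.00%


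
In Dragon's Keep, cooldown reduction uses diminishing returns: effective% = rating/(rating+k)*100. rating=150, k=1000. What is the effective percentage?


effective% = rating / (rating + k) * 100
= 150 / (150 + 1000) * 100
= 150 / 1150 * 100
= 0.130435 * 100
= 13.04%

13.04%


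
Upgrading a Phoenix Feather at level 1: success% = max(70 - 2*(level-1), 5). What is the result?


raw_rate = 70 - 2 * (1 - 1)
= 70 - 2 * 0
= 70 - 0
= 70
Apply floor: max(70, 5) = 70%

70%


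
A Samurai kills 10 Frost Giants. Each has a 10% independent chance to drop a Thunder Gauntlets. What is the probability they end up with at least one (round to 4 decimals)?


P(at least one) = 1 - P(none) = 1 - (1-p)^n
p = 10/100 = 0.1
1 - p = 0.9
(1 - p)^10 = 0.9^10 = 0.348678
P(at least one) = 1 - 0.348678 = 0.6513

0.6513


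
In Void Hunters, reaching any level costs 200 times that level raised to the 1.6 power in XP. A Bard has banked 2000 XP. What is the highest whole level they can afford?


XP = 200 * level^1.6, so level = (XP / 200)^(1/1.6)
= (2000 / 200)^(1/1.6)
= 10.0^0.625
= 4.217
Floor: level = 4

level 4


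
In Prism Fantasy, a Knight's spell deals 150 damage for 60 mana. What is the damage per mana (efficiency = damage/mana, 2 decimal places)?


Efficiency = damage / mana
= 150 / 60
= 2.50

2.50 dmg/mana


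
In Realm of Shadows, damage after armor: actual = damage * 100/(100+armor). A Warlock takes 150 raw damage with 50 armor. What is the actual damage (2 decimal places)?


actual = 150 * 100 / (100 + 50)
= 150 * 100 / 150
= 15000 / 150
= 100.00

100.00 damage


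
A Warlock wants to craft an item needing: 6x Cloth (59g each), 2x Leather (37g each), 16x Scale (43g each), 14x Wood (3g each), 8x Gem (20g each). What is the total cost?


Cost breakdown:
  Cloth: 6 * 59 = 354
  Leather: 2 * 37 = 74
  Scale: 16 * 43 = 688
  Wood: 14 * 3 = 42
  Gem: 8 * 20 = 160
Total = 354 + 74 + 688 + 42 + 160 = 1318

1318 gold


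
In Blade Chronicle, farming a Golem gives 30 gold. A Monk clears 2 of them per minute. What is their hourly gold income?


Gold per minute = 30 * 2 = 60
Gold per hour = 60 * 60 = 3600

3600 gold/hour


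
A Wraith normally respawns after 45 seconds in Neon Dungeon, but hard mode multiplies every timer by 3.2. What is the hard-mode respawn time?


Respawn time = base * multiplier
= 45 * 3.2
= 144.0 seconds

144.0 seconds


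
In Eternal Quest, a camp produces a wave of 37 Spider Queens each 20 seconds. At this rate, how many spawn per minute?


Spawns per minute = count * (60 / interval)
= 37 * (60 / 20)
= 37 * 3.0
= 111.0

111.0 per minute


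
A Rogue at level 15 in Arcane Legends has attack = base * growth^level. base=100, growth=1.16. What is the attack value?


value = base * growth^level
= 100 * 1.16^15
= 100 * 9.265521
= 926.55

926.55 attack


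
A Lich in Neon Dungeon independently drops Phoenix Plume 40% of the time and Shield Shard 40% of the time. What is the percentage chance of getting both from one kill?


For independent events, P(both) = P(A) * P(B)
= 40% * 40%
= 1600 / 100 %
= 16.0%

16.0%


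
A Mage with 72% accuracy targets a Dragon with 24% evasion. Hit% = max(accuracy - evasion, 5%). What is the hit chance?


accuracy - evasion = 72 - 24 = 48
Apply floor: max(48, 5) = 48
Hit chance = 48%

48%


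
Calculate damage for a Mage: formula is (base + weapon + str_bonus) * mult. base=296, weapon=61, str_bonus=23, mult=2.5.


Sum base + weapon + str = 296 + 61 + 23 = 380
Multiply by 2.5:
380 * 2.5 = 950.0

950.0 damage


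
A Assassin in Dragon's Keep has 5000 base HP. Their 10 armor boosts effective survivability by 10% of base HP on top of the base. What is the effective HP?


EHP = 5000 * (1 + 10/100)
= 5000 * (1 + 0.1)
= 5000 * 1.1
= 5500.0

5500.0 EHP


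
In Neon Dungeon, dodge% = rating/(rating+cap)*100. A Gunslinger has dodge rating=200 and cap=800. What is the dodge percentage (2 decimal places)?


dodge% = 200 / (200 + 800) * 100
= 200 / 1000 * 100
= 0.2 * 100
= 20.00%

20.00%


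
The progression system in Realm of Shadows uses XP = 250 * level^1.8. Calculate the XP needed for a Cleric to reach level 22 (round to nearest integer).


XP = 250 * level^1.8
Substitute level = 22:
XP = 250 * 22^1.8
= 250 * 260.832
= 65208

65208 XP


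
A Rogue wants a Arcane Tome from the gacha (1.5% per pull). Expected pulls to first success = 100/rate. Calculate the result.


Expected pulls for a geometric distribution = 1/p = 100 / rate%
= 100 / 1.5
= 66.67

66.67 pulls


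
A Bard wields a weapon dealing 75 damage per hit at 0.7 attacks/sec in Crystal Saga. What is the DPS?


DPS = damage * attack_speed
= 75 * 0.7
= 52.5

52.5 DPS


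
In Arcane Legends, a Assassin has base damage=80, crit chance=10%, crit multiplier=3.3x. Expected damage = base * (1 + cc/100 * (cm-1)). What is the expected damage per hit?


E[dmg] = base * (1 + crit_chance * (crit_mult - 1))
cc as decimal = 10/100 = 0.1
cm - 1 = 3.3 - 1 = 2.3
Bonus factor = 0.1 * 2.3 = 0.23
Total multiplier = 1 + 0.23 = 1.23
Expected damage = 80 * 1.23 = 98.40

98.40 damage


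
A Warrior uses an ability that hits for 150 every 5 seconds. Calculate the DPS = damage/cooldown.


DPS = damage / cooldown
= 150 / 5
= 30.00

30.00 DPS


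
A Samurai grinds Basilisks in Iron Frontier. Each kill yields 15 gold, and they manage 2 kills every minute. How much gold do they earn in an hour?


Gold per minute = 15 * 2 = 30
Gold per hour = 30 * 60 = 1800

1800 gold/hour


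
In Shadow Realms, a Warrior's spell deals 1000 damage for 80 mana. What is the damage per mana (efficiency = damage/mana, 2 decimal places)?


Efficiency = damage / mana
= 1000 / 80
= 12.50

12.50 dmg/mana


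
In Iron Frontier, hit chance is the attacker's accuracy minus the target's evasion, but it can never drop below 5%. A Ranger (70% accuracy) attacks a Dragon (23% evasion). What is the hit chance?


accuracy - evasion = 70 - 23 = 47
Apply floor: max(47, 5) = 47
Hit chance = 47%

47%


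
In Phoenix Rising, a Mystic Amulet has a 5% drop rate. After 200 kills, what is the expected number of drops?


Expected drops = kills * (drop_rate / 100)
= 200 * (5 / 100)
= 200 * 0.05
= 10.0

10.0 drops


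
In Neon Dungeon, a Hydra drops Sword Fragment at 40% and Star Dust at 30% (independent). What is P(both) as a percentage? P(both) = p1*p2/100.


For independent events, P(both) = P(A) * P(B)
= 40% * 30%
= 1200 / 100 %
= 12.0%

12.0%


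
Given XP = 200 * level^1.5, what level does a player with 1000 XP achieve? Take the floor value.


XP = 200 * level^1.5, so level = (XP / 200)^(1/1.5)
= (1000 / 200)^(1/1.5)
= 5.0^0.6667
= 2.924
Floor: level = 2

level 2


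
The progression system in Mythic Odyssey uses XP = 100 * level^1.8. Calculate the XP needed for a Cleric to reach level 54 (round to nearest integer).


XP = 100 * level^1.8
Substitute level = 54:
XP = 100 * 54^1.8
= 100 * 1313.1332
= 131313

131313 XP


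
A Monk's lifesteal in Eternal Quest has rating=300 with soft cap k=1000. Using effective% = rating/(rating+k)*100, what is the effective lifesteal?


effective% = rating / (rating + k) * 100
= 300 / (300 + 1000) * 100
= 300 / 1300 * 100
= 0.230769 * 100
= 23.08%

23.08%


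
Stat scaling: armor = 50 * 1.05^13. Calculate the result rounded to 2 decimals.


value = base * growth^level
= 50 * 1.05^13
= 50 * 1.885649
= 94.28

94.28 armor


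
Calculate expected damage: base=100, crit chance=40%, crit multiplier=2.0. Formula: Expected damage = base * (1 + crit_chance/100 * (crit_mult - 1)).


E[dmg] = base * (1 + crit_chance * (crit_mult - 1))
cc as decimal = 40/100 = 0.4
cm - 1 = 2.0 - 1 = 1.0
Bonus factor = 0.4 * 1.0 = 0.4
Total multiplier = 1 + 0.4 = 1.4
Expected damage = 100 * 1.4 = 140.00

140.00 damage


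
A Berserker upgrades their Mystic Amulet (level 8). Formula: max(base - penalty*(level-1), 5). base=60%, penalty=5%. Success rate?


raw_rate = 60 - 5 * (8 - 1)
= 60 - 5 * 7
= 60 - 35
= 25
Apply floor: max(25, 5) = 25%

25%


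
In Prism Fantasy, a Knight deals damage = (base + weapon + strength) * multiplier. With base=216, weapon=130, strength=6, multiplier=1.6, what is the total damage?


Sum base + weapon + str = 216 + 130 + 6 = 352
Multiply by 1.6:
352 * 1.6 = 563.2

563.2 damage


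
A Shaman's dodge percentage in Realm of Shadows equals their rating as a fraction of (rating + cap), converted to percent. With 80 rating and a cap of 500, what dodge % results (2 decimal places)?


dodge% = 80 / (80 + 500) * 100
= 80 / 580 * 100
= 0.137931 * 100
= 13.79%

13.79%


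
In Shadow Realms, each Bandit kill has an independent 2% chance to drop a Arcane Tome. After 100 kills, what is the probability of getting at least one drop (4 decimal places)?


P(at least one) = 1 - P(none) = 1 - (1-p)^n
p = 2/100 = 0.02
1 - p = 0.98
(1 - p)^100 = 0.98^100 = 0.132620
P(at least one) = 1 - 0.132620 = 0.8674

0.8674


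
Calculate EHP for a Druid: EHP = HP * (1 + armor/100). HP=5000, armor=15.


EHP = 5000 * (1 + 15/100)
= 5000 * (1 + 0.15)
= 5000 * 1.15
= 5750.0

5750.0 EHP


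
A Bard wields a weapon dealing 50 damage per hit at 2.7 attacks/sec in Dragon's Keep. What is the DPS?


DPS = damage * attack_speed
= 50 * 2.7
= 135.0

135.0 DPS


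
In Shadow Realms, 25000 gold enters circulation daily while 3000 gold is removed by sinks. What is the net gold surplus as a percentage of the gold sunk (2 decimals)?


Net gold = 25000 - 3000 = 22000
Inflation rate = net / sunk * 100 = 22000 / 3000 * 100
= 7.333333 * 100
= 733.33%

733.33%


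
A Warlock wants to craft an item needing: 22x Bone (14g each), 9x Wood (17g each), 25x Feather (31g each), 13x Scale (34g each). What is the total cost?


Cost breakdown:
  Bone: 22 * 14 = 308
  Wood: 9 * 17 = 153
  Feather: 25 * 31 = 775
  Scale: 13 * 34 = 442
Total = 308 + 153 + 775 + 442 = 1678

1678 gold


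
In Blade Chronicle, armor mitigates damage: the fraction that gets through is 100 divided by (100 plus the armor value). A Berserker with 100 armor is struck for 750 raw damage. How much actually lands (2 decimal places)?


actual = 750 * 100 / (100 + 100)
= 750 * 100 / 200
= 75000 / 200
= 375.00

375.00 damage


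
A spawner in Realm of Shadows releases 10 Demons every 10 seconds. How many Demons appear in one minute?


Spawns per minute = count * (60 / interval)
= 10 * (60 / 10)
= 10 * 6.0
= 60.0

60.0 per minute


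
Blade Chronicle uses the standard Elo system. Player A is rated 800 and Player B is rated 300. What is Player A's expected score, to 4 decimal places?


Elo expected score: Ea = 1/(1 + 10^((Rb-Ra)/400))
Rb - Ra = 300 - 800 = -500
(Rb-Ra)/400 = -500/400 = -1.25
10^-1.25 = 0.056234
Ea = 1/(1 + 0.056234) = 1/1.056234 = 0.9468

0.9468


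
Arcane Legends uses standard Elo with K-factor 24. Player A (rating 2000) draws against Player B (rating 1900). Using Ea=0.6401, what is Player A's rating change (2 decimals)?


Elo update: delta = K * (S - Ea), where S = 0.5 (draws)
S - Ea = 0.5 - 0.6401 = -0.1401
Rating change = 24 * -0.1401
= -3.36

-3.36 rating points


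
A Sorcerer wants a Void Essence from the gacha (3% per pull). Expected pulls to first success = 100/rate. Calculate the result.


Expected pulls for a geometric distribution = 1/p = 100 / rate%
= 100 / 3
= 33.33

33.33 pulls


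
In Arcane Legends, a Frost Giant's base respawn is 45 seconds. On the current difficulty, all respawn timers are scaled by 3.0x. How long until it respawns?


Respawn time = base * multiplier
= 45 * 3.0
= 135.0 seconds

135.0 seconds


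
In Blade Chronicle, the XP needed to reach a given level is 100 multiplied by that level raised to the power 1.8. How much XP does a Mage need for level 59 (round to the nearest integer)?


XP = 100 * level^1.8
Substitute level = 59:
XP = 100 * 59^1.8
= 100 * 1540.0457
= 154005

154005 XP


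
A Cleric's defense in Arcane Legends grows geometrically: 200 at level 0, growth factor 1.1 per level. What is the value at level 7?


value = base * growth^level
= 200 * 1.1^7
= 200 * 1.948717
= 389.74

389.74 defense


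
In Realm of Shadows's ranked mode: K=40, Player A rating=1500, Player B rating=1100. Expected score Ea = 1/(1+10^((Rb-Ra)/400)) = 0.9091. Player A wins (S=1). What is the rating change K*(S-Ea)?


Elo update: delta = K * (S - Ea), where S = 1 (wins)
S - Ea = 1 - 0.9091 = 0.0909
Rating change = 40 * 0.0909
= 3.64

3.64 rating points


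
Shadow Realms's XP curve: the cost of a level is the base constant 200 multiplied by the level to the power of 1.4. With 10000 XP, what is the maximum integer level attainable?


XP = 200 * level^1.4, so level = (XP / 200)^(1/1.4)
= (10000 / 200)^(1/1.4)
= 50.0^0.7143
= 16.3512
Floor: level = 16

level 16


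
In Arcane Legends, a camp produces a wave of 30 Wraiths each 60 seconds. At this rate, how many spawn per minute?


Spawns per minute = count * (60 / interval)
= 30 * (60 / 60)
= 30 * 1.0
= 30.0

30.0 per minute


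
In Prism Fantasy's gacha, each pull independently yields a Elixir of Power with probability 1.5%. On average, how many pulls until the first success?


Expected pulls for a geometric distribution = 1/p = 100 / rate%
= 100 / 1.5
= 66.67

66.67 pulls


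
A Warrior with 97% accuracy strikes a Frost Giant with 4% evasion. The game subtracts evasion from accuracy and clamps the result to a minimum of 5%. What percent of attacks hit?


accuracy - evasion = 97 - 4 = 93
Apply floor: max(93, 5) = 93
Hit chance = 93%

93%


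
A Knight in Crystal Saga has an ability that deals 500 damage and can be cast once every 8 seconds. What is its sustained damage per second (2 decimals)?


DPS = damage / cooldown
= 500 / 8
= 62.50

62.50 DPS


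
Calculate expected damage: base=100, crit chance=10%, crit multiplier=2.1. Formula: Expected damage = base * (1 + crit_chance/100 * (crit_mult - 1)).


E[dmg] = base * (1 + crit_chance * (crit_mult - 1))
cc as decimal = 10/100 = 0.1
cm - 1 = 2.1 - 1 = 1.1
Bonus factor = 0.1 * 1.1 = 0.11
Total multiplier = 1 + 0.11 = 1.11
Expected damage = 100 * 1.11 = 111.00

111.00 damage


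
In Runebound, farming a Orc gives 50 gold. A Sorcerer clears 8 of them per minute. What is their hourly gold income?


Gold per minute = 50 * 8 = 400
Gold per hour = 400 * 60 = 24000

24000 gold/hour


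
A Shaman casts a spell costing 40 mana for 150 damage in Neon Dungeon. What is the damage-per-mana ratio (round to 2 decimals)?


Efficiency = damage / mana
= 150 / 40
= 3.75

3.75 dmg/mana


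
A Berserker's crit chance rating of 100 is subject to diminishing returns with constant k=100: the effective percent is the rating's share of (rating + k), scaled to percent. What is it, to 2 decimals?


effective% = rating / (rating + k) * 100
= 100 / (100 + 100) * 100
= 100 / 200 * 100
= 0.5 * 100
= 50.00%

50.00%


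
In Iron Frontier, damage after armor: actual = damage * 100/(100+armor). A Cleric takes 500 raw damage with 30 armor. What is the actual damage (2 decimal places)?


actual = 500 * 100 / (100 + 30)
= 500 * 100 / 130
= 50000 / 130
= 384.62

384.62 damage


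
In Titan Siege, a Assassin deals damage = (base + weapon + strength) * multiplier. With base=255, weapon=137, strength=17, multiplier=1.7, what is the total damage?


Sum base + weapon + str = 255 + 137 + 17 = 409
Multiply by 1.7:
409 * 1.7 = 695.3

695.3 damage


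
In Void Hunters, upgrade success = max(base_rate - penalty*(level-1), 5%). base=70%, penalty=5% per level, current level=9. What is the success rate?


raw_rate = 70 - 5 * (9 - 1)
= 70 - 5 * 8
= 70 - 40
= 30
Apply floor: max(30, 5) = 30%

30%


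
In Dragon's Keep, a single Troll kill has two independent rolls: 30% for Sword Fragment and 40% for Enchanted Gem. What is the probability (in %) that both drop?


For independent events, P(both) = P(A) * P(B)
= 30% * 40%
= 1200 / 100 %
= 12.0%

12.0%


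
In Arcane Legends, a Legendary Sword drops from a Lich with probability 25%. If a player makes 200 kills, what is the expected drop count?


Expected drops = kills * (drop_rate / 100)
= 200 * (25 / 100)
= 200 * 0.25
= 50.0

50.0 drops


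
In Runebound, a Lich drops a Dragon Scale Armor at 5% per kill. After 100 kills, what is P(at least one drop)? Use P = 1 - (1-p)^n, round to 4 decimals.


P(at least one) = 1 - P(none) = 1 - (1-p)^n
p = 5/100 = 0.05
1 - p = 0.95
(1 - p)^100 = 0.95^100 = 0.005921
P(at least one) = 1 - 0.005921 = 0.9941

0.9941


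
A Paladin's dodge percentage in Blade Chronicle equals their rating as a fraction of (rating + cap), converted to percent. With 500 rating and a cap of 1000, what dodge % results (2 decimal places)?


dodge% = 500 / (500 + 1000) * 100
= 500 / 1500 * 100
= 0.333333 * 100
= 33.33%

33.33%


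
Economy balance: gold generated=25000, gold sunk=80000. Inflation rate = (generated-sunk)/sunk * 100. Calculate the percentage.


Net gold = 25000 - 80000 = -55000
Inflation rate = net / sunk * 100 = -55000 / 80000 * 100
= -0.6875 * 100
= -68.75%

-68.75%


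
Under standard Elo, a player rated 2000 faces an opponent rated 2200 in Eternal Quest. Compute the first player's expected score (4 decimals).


Elo expected score: Ea = 1/(1 + 10^((Rb-Ra)/400))
Rb - Ra = 2200 - 2000 = 200
(Rb-Ra)/400 = 200/400 = 0.5
10^0.5 = 3.162278
Ea = 1/(1 + 3.162278) = 1/4.162278 = 0.2403

0.2403


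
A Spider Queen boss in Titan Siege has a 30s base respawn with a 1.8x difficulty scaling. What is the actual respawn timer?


Respawn time = base * multiplier
= 30 * 1.8
= 54.0 seconds

54.0 seconds


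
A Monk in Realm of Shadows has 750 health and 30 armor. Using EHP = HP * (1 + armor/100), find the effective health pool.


EHP = 750 * (1 + 30/100)
= 750 * (1 + 0.3)
= 750 * 1.3
= 975.0

975.0 EHP


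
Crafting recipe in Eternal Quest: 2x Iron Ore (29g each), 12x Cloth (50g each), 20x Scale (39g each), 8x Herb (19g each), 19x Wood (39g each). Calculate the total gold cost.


Cost breakdown:
  Iron Ore: 2 * 29 = 58
  Cloth: 12 * 50 = 600
  Scale: 20 * 39 = 780
  Herb: 8 * 19 = 152
  Wood: 19 * 39 = 741
Total = 58 + 600 + 780 + 152 + 741 = 2331

2331 gold


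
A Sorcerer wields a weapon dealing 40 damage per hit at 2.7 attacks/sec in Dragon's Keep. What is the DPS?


DPS = damage * attack_speed
= 40 * 2.7
= 108.0

108.0 DPS


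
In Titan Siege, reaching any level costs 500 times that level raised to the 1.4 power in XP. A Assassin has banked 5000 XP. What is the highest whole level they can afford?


XP = 500 * level^1.4, so level = (XP / 500)^(1/1.4)
= (5000 / 500)^(1/1.4)
= 10.0^0.7143
= 5.1795
Floor: level = 5

level 5


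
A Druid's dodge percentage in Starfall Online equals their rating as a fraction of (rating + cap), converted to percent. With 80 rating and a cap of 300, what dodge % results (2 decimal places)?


dodge% = 80 / (80 + 300) * 100
= 80 / 380 * 100
= 0.210526 * 100
= 21.05%

21.05%


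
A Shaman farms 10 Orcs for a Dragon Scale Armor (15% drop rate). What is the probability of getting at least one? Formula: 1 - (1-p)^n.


P(at least one) = 1 - P(none) = 1 - (1-p)^n
p = 15/100 = 0.15
1 - p = 0.85
(1 - p)^10 = 0.85^10 = 0.196874
P(at least one) = 1 - 0.196874 = 0.8031

0.8031


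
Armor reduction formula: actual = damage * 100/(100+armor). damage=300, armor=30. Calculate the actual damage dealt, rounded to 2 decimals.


actual = 300 * 100 / (100 + 30)
= 300 * 100 / 130
= 30000 / 130
= 230.77

230.77 damage


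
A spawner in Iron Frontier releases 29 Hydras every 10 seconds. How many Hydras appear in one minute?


Spawns per minute = count * (60 / interval)
= 29 * (60 / 10)
= 29 * 6.0
= 174.0

174.0 per minute


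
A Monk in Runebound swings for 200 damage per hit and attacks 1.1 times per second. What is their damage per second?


DPS = damage * attack_speed
= 200 * 1.1
= 220.0

220.0 DPS


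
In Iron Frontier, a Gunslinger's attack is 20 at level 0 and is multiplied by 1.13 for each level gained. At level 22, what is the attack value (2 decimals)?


value = base * growth^level
= 20 * 1.13^22
= 20 * 14.713831
= 294.28

294.28 attack


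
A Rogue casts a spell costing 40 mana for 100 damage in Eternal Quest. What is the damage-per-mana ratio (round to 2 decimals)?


Efficiency = damage / mana
= 100 / 40
= 2.50

2.50 dmg/mana


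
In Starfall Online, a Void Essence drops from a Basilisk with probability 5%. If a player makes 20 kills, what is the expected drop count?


Expected drops = kills * (drop_rate / 100)
= 20 * (5 / 100)
= 20 * 0.05
= 1.0

1.0 drops


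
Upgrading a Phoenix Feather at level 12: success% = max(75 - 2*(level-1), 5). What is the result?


raw_rate = 75 - 2 * (12 - 1)
= 75 - 2 * 11
= 75 - 22
= 53
Apply floor: max(53, 5) = 53%

53%


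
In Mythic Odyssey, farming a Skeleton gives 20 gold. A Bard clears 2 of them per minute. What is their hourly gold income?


Gold per minute = 20 * 2 = 40
Gold per hour = 40 * 60 = 2400

2400 gold/hour


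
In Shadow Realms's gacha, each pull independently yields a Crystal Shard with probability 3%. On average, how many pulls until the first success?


Expected pulls for a geometric distribution = 1/p = 100 / rate%
= 100 / 3
= 33.33

33.33 pulls


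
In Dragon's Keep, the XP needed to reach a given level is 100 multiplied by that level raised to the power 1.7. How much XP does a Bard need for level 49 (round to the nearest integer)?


XP = 100 * level^1.7
Substitute level = 49:
XP = 100 * 49^1.7
= 100 * 747.0219
= 74702

74702 XP
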